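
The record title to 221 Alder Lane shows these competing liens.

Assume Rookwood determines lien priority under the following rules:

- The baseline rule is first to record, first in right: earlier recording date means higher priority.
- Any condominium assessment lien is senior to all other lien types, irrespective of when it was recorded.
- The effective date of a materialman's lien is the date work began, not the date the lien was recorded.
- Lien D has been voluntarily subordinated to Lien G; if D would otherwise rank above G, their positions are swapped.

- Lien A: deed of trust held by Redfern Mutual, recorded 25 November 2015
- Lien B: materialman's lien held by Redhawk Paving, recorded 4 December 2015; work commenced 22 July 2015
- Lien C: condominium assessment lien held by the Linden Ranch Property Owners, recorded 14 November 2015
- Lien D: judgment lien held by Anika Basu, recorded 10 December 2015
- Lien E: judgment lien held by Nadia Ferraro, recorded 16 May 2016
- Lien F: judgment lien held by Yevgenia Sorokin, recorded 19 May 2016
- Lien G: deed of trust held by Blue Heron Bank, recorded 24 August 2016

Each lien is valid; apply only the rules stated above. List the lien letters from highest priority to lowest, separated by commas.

Effective dates after the stated exceptions: B is treated as recorded 22 July 2015, the work-commencement date.
As a condominium assessment lien, C is senior to every other lien.
Ordering the rest by effective date: B (22 July 2015), A (25 November 2015), D (10 December 2015), E (16 May 2016), F (19 May 2016), G (24 August 2016).
Because D would otherwise rank above G, the subordination swaps them.

C, B, A, G, E, F, D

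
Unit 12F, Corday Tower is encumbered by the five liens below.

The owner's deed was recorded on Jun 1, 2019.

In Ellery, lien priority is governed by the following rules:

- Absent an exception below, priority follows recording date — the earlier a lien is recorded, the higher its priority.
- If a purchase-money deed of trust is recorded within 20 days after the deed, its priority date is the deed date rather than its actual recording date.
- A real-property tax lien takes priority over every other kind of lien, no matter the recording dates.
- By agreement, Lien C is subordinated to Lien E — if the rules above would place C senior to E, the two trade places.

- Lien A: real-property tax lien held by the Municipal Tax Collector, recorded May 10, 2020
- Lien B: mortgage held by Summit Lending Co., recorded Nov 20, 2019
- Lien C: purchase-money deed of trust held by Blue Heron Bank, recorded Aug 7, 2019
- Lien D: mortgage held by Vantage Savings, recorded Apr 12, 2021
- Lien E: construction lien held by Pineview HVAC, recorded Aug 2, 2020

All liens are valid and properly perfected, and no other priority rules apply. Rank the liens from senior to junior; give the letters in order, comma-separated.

Effective dates after the stated exceptions: C was recorded 67 days after the deed — beyond 20 days — so no relation-back applies.
A is a real-property tax lien and takes priority over every other lien.
The other liens, earliest effective date first: C (Aug 7, 2019), B (Nov 20, 2019), E (Aug 2, 2020), D (Apr 12, 2021).
Because C would otherwise rank above E, the subordination swaps them.

A, E, B, C, D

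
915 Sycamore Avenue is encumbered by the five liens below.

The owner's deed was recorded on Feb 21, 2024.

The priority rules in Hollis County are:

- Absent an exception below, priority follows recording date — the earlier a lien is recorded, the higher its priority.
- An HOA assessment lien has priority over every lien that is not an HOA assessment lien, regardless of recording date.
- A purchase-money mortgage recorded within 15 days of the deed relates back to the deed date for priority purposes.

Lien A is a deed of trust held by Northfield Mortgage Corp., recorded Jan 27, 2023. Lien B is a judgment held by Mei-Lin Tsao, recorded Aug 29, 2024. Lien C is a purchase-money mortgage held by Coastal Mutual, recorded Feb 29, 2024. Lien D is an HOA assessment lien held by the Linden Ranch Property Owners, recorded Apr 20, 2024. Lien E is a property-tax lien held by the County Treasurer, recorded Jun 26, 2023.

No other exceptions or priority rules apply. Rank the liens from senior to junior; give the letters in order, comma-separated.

Adjusting effective dates: C's effective date is the deed date, Feb 21, 2024.
D is an HOA assessment lien, so it outranks all other liens regardless of date.
The other liens, earliest effective date first: A (Jan 27, 2023), E (Jun 26, 2023), C (Feb 21, 2024), B (Aug 29, 2024).

D, A, E, C, B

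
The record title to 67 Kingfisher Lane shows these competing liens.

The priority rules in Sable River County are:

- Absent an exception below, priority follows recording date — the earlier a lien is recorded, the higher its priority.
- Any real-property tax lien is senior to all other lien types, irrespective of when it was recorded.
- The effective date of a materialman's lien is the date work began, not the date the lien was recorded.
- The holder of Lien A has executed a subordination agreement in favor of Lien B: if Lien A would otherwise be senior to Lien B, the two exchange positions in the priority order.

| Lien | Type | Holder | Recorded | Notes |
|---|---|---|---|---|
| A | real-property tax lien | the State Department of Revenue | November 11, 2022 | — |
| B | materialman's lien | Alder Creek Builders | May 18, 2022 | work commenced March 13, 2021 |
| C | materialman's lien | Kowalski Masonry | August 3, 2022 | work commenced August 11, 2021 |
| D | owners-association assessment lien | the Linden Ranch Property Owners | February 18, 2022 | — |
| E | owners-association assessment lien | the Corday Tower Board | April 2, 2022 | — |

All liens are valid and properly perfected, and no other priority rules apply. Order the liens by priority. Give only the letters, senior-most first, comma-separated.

Adjusting effective dates: B is treated as recorded March 13, 2021, the work-commencement date; C is treated as recorded August 11, 2021, the work-commencement date.
As a real-property tax lien, A is senior to every other lien.
The other liens, earliest effective date first: B (March 13, 2021), C (August 11, 2021), D (February 18, 2022), E (April 2, 2022).
A would otherwise be senior to B, so under the subordination agreement A and B exchange positions.

B, A, C, D, E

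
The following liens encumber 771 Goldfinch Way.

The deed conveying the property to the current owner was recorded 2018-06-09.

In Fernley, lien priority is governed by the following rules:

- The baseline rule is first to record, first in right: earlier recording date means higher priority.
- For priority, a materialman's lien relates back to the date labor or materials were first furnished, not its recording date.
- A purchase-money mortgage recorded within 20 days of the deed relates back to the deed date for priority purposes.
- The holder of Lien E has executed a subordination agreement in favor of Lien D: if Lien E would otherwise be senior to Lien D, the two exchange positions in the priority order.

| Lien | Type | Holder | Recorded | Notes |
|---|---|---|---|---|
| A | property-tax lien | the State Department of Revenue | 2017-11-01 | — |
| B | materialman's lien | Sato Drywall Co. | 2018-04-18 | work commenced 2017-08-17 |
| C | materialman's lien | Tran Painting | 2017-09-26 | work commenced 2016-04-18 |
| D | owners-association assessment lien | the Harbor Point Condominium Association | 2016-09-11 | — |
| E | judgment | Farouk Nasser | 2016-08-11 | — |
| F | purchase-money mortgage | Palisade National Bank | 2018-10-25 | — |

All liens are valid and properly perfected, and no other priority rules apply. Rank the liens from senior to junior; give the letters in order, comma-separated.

C, D, E, B, A, F

Effective dates: B's effective date is 2017-08-17, when work began; C's effective date is 2016-04-18, when work began; F was recorded 138 days after the deed — beyond 20 days — so no relation-back applies.
Sorted by effective date: C (2016-04-18), E (2016-08-11), D (2016-09-11), B (2017-08-17), A (2017-11-01), F (2018-10-25).
E would otherwise be senior to D, so under the subordination agreement E and D exchange positions.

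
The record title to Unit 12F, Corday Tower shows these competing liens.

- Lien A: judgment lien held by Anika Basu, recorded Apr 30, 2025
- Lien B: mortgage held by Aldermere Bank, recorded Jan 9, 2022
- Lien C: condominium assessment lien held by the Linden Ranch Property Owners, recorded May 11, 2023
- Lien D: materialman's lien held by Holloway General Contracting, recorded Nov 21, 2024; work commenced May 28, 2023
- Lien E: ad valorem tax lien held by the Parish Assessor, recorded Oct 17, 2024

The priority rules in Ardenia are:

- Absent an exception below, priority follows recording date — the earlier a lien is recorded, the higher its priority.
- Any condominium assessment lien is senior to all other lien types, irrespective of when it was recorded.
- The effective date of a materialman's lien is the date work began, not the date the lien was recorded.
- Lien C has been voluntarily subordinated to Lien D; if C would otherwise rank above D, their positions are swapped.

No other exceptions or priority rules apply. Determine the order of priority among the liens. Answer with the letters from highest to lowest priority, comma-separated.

D, B, C, E, A

Effective dates: D is treated as recorded May 28, 2023, the work-commencement date.
C is a condominium assessment lien, so it outranks all other liens regardless of date.
Ordering the rest by effective date: B (Jan 9, 2022), D (May 28, 2023), E (Oct 17, 2024), A (Apr 30, 2025).
C is senior to D before the subordination, so the two trade places.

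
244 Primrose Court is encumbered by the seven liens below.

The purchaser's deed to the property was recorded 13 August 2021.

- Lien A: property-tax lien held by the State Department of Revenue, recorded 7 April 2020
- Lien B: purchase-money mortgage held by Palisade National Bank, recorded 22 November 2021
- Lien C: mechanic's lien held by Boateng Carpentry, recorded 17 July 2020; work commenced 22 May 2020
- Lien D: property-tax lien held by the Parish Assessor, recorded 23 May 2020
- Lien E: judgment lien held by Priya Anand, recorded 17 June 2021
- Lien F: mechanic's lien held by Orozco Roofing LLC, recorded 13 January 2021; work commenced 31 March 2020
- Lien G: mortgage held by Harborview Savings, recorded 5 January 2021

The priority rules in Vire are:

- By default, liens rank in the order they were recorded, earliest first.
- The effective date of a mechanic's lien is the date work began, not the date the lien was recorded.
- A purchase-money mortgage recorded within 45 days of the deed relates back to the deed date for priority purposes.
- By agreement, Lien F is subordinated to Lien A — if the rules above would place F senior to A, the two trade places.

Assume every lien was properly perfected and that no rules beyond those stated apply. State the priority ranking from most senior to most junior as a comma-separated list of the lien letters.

Effective dates: B missed the 45-day window (101 days after the deed), so its recording date stands; C is treated as recorded 22 May 2020, the work-commencement date; F relates back to 31 March 2020 (work commenced).
By effective date, earliest first: F (31 March 2020), A (7 April 2020), C (22 May 2020), D (23 May 2020), G (5 January 2021), E (17 June 2021), B (22 November 2021).
The subordination applies — F was senior to A — so F and A swap.

A, F, C, D, G, E, B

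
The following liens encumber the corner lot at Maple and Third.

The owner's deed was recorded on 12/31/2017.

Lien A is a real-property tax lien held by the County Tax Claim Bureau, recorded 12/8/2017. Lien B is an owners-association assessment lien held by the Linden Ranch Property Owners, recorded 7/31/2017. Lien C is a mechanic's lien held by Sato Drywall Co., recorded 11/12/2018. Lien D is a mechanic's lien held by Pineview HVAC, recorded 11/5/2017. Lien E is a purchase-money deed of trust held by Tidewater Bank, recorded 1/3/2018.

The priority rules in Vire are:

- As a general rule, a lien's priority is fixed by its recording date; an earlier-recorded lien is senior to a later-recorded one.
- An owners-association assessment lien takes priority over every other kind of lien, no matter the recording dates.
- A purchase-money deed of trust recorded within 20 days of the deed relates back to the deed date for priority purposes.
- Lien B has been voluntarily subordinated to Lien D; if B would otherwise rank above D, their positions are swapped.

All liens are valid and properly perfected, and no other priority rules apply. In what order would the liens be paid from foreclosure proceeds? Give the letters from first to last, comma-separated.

First, effective dates: E's effective date is the deed date, 12/31/2017.
B is an owners-association assessment lien and takes priority over every other lien.
Ordering the rest by effective date: D (11/5/2017), A (12/8/2017), E (12/31/2017), C (11/12/2018).
B is senior to D before the subordination, so the two trade places.

D, B, A, E, C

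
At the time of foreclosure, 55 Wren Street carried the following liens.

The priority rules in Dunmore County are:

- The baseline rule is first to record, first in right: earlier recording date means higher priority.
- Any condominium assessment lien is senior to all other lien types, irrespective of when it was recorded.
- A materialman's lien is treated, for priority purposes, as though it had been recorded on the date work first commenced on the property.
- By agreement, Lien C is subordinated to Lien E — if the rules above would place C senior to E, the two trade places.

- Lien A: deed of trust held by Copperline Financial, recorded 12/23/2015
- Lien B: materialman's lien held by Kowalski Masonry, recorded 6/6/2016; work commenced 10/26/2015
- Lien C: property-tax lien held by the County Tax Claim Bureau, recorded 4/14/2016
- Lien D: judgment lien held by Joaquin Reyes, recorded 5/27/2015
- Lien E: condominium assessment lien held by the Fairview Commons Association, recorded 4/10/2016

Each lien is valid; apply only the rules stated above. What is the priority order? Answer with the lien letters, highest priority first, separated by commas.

E, D, B, A, C

Adjusting effective dates: B relates back to 10/26/2015 (work commenced).
E is a condominium assessment lien and takes priority over every other lien.
Among the remaining liens, by effective date: D (5/27/2015), B (10/26/2015), A (12/23/2015), C (4/14/2016).
C already ranks below E; the subordination has no effect.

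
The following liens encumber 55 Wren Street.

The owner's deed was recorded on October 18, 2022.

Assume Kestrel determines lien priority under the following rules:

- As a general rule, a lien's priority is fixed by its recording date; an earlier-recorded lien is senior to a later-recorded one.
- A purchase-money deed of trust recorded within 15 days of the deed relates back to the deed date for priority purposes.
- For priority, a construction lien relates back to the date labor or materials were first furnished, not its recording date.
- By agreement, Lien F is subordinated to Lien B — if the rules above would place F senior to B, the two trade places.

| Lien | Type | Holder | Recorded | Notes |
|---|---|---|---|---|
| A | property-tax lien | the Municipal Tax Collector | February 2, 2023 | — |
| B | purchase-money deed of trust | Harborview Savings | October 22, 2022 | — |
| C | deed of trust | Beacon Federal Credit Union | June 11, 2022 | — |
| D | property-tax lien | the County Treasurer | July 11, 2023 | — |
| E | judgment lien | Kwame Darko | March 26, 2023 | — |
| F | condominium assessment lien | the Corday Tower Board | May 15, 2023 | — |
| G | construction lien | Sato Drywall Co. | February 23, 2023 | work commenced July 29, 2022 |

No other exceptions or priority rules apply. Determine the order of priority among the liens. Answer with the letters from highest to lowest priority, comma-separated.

C, G, B, A, E, F, D

Effective dates: B relates back to the deed date October 18, 2022; G is treated as recorded July 29, 2022, the work-commencement date.
Ordering by effective date: C (June 11, 2022), G (July 29, 2022), B (October 18, 2022), A (February 2, 2023), E (March 26, 2023), F (May 15, 2023), D (July 11, 2023).
Since F is not senior to B, the subordination leaves the order unchanged.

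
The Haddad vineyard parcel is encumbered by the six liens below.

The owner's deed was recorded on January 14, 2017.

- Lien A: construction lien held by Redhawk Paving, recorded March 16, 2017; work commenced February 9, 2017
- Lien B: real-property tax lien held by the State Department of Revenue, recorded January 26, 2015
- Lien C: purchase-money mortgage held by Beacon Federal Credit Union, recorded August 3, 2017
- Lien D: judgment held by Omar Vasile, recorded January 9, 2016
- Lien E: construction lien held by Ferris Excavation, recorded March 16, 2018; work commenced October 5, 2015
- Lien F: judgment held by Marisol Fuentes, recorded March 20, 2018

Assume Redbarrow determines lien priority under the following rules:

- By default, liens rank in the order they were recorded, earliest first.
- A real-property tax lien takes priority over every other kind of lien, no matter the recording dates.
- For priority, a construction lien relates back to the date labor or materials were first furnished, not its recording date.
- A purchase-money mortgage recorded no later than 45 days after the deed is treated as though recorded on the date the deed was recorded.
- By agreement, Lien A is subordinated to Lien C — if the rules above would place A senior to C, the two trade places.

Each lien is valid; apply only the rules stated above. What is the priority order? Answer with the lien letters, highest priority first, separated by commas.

B, E, D, C, A, F

First, effective dates: A's effective date is February 9, 2017, when work began; C was recorded 201 days after the deed — beyond 45 days — so no relation-back applies; E's effective date is October 5, 2015, when work began.
B is a real-property tax lien, so it outranks all other liens regardless of date.
Among the remaining liens, by effective date: E (October 5, 2015), D (January 9, 2016), A (February 9, 2017), C (August 3, 2017), F (March 20, 2018).
The subordination applies — A was senior to C — so A and C swap.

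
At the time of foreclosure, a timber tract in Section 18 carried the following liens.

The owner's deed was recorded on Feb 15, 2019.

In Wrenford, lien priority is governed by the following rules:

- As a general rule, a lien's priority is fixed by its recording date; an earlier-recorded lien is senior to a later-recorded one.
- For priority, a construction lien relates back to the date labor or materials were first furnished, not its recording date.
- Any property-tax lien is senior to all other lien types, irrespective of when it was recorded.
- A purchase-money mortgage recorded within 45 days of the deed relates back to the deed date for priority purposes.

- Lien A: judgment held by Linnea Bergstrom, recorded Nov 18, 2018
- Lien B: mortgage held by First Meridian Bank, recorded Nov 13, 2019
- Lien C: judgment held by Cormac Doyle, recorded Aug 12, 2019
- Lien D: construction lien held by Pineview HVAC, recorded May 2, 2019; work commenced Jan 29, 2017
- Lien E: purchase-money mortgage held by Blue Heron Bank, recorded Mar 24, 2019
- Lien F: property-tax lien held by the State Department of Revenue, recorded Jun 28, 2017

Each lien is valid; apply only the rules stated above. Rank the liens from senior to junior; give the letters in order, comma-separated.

First, effective dates: D is treated as recorded Jan 29, 2017, the work-commencement date; E's effective date is the deed date, Feb 15, 2019.
As a property-tax lien, F is senior to every other lien.
Remaining liens by effective date: D (Jan 29, 2017), A (Nov 18, 2018), E (Feb 15, 2019), C (Aug 12, 2019), B (Nov 13, 2019).

F, D, A, E, C, B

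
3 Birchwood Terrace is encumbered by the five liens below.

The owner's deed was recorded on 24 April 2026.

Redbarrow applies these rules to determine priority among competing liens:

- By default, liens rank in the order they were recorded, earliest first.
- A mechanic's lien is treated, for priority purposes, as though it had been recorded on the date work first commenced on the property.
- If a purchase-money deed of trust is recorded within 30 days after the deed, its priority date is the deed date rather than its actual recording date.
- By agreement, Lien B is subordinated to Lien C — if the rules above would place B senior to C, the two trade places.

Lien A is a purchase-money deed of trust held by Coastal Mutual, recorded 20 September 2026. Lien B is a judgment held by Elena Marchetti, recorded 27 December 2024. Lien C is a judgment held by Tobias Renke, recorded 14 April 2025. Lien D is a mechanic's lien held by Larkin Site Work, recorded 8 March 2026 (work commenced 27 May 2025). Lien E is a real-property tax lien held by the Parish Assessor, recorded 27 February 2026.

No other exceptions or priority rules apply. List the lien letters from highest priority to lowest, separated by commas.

Effective dates: A was recorded 149 days after the deed — beyond 30 days — so no relation-back applies; D's effective date is 27 May 2025, when work began.
Ordering by effective date: B (27 December 2024), C (14 April 2025), D (27 May 2025), E (27 February 2026), A (20 September 2026).
B is senior to C before the subordination, so the two trade places.

C, B, D, E, A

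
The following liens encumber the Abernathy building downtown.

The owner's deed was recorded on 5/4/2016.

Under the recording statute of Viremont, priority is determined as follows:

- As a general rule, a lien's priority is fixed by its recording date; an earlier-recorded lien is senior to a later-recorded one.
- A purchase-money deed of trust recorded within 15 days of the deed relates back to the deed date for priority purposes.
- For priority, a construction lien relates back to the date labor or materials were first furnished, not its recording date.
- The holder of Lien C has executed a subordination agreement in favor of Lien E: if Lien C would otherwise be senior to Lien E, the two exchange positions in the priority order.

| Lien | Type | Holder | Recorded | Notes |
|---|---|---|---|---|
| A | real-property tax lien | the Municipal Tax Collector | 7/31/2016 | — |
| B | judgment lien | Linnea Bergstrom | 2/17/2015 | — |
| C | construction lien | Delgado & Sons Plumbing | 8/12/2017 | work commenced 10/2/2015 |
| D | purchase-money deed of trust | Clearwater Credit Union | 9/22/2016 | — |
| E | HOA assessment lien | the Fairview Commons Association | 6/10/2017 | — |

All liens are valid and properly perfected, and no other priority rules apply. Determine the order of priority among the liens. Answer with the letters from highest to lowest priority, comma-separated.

B, E, A, D, C

Effective dates: C is treated as recorded 10/2/2015, the work-commencement date; D was recorded 141 days after the deed, outside the 15-day window, so it keeps its recording date.
By effective date: B (2/17/2015), C (10/2/2015), A (7/31/2016), D (9/22/2016), E (6/10/2017).
C would otherwise be senior to E, so under the subordination agreement C and E exchange positions.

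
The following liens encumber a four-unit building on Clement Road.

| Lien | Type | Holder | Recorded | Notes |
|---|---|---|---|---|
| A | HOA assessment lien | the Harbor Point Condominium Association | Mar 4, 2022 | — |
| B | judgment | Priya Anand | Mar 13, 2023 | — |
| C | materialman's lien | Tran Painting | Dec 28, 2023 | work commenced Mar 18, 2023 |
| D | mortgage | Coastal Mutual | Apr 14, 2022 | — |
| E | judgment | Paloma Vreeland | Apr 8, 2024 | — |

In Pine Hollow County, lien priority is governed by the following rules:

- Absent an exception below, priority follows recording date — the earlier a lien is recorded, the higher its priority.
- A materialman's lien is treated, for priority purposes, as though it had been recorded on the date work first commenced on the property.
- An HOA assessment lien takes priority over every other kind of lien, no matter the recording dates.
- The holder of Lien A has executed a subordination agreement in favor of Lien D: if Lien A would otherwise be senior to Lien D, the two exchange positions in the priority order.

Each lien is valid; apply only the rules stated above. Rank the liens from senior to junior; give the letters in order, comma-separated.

Effective dates: C's effective date is Mar 18, 2023, when work began.
A is an HOA assessment lien and takes priority over every other lien.
Among the remaining liens, by effective date: D (Apr 14, 2022), B (Mar 13, 2023), C (Mar 18, 2023), E (Apr 8, 2024).
Because A would otherwise rank above D, the subordination swaps them.

D, A, B, C, E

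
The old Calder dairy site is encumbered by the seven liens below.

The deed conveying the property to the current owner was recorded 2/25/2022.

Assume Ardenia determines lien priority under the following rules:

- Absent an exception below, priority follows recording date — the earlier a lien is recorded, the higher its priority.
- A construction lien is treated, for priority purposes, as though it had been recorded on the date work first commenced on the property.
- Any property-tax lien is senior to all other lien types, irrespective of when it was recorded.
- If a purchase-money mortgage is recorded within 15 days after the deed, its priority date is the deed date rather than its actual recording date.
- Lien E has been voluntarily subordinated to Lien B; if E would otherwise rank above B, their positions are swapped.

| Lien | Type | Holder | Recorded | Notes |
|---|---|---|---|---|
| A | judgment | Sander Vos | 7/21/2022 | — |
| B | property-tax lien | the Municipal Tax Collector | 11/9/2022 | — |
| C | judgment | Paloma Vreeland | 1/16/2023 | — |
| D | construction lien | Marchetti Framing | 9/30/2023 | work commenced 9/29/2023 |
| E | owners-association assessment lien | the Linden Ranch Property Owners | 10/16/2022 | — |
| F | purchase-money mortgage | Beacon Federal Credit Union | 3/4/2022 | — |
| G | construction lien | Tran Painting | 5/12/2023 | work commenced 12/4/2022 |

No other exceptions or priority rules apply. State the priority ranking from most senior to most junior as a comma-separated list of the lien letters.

B, F, A, E, G, C, D

Effective dates after the stated exceptions: D is treated as recorded 9/29/2023, the work-commencement date; F was recorded within the 15-day window, so its effective date is the deed date 2/25/2022; G's effective date is 12/4/2022, when work began.
B is a property-tax lien, so it outranks all other liens regardless of date.
Remaining liens by effective date: F (2/25/2022), A (7/21/2022), E (10/16/2022), G (12/4/2022), C (1/16/2023), D (9/29/2023).
E is already junior to B, so the subordination agreement changes nothing.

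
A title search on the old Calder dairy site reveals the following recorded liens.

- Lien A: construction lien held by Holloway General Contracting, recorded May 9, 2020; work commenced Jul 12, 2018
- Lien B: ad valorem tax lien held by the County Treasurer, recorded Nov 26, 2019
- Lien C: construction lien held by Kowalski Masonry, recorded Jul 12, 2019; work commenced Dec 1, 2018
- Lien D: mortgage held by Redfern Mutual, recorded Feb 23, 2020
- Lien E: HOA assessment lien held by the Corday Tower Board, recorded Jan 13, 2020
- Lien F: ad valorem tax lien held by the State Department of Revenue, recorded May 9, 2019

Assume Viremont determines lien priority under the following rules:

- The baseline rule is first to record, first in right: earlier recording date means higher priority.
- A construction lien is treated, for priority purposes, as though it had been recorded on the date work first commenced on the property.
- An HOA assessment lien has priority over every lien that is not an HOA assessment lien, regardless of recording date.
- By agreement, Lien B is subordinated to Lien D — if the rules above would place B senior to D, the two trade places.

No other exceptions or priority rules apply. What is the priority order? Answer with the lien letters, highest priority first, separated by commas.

Effective dates after the stated exceptions: A's effective date is Jul 12, 2018, when work began; C relates back to Dec 1, 2018 (work commenced).
E is an HOA assessment lien and takes priority over every other lien.
The other liens, earliest effective date first: A (Jul 12, 2018), C (Dec 1, 2018), F (May 9, 2019), B (Nov 26, 2019), D (Feb 23, 2020).
B is senior to D before the subordination, so the two trade places.

E, A, C, F, D, B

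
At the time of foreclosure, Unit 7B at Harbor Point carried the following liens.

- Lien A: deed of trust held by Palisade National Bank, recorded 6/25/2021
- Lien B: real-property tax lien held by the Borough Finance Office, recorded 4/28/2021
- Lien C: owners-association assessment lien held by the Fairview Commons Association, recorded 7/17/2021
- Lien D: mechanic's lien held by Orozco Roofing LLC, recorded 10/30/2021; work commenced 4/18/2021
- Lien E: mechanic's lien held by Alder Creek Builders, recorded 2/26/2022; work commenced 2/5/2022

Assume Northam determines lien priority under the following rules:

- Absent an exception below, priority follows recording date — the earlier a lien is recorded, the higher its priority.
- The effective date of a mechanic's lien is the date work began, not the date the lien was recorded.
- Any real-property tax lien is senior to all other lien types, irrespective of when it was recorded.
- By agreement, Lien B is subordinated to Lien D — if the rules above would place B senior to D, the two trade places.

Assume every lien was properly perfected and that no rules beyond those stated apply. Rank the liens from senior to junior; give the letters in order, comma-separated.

Adjusting effective dates: D relates back to 4/18/2021 (work commenced); E relates back to 2/5/2022 (work commenced).
B is a real-property tax lien and takes priority over every other lien.
The other liens, earliest effective date first: D (4/18/2021), A (6/25/2021), C (7/17/2021), E (2/5/2022).
The subordination applies — B was senior to D — so B and D swap.

D, B, A, C, E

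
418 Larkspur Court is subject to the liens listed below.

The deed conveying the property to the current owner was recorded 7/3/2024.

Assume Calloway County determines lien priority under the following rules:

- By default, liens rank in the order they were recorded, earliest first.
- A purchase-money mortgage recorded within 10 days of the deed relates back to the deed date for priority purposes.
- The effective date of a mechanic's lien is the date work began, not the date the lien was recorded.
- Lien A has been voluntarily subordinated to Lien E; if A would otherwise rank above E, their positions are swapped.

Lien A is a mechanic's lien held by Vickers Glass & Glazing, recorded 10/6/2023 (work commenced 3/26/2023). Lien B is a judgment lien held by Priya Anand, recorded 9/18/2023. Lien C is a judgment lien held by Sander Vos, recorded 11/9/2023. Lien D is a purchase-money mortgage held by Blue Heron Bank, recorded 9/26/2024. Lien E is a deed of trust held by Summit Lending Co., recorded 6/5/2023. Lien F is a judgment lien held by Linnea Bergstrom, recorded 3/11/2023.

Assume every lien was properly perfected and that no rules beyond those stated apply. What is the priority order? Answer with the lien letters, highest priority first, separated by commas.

Effective dates after the stated exceptions: A's effective date is 3/26/2023, when work began; D missed the 10-day window (85 days after the deed), so its recording date stands.
By effective date: F (3/11/2023), A (3/26/2023), E (6/5/2023), B (9/18/2023), C (11/9/2023), D (9/26/2024).
The subordination applies — A was senior to E — so A and E swap.

F, E, A, B, C, D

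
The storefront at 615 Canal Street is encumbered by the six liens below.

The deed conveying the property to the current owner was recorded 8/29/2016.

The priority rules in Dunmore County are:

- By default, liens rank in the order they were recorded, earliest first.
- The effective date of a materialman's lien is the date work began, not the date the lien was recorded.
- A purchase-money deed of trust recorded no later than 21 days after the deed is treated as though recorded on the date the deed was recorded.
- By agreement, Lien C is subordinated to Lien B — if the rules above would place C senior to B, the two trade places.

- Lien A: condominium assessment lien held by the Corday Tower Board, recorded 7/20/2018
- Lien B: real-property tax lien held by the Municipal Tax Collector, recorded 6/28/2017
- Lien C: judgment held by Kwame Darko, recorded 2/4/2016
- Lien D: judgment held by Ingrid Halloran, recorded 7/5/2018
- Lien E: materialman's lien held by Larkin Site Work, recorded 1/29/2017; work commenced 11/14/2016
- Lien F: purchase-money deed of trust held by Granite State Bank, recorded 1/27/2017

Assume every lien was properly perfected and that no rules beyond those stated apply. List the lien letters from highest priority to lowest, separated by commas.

Adjusting effective dates: E is treated as recorded 11/14/2016, the work-commencement date; F missed the 21-day window (151 days after the deed), so its recording date stands.
Ordering by effective date: C (2/4/2016), E (11/14/2016), F (1/27/2017), B (6/28/2017), D (7/5/2018), A (7/20/2018).
C would otherwise be senior to B, so under the subordination agreement C and B exchange positions.

B, E, F, C, D, A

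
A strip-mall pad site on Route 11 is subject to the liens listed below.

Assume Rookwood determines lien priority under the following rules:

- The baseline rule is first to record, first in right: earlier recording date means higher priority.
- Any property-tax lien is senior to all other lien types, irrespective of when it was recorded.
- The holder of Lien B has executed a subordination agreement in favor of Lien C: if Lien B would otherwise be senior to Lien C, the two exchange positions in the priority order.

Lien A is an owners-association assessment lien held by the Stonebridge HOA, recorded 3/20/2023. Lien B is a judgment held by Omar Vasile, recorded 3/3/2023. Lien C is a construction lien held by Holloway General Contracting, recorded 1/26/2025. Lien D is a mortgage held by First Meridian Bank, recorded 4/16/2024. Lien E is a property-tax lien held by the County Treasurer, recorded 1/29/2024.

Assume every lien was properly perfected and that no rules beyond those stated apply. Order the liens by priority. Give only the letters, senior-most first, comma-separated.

E, C, A, D, B

E is a property-tax lien and takes priority over every other lien.
The other liens, earliest effective date first: B (3/3/2023), A (3/20/2023), D (4/16/2024), C (1/26/2025).
B would otherwise be senior to C, so under the subordination agreement B and C exchange positions.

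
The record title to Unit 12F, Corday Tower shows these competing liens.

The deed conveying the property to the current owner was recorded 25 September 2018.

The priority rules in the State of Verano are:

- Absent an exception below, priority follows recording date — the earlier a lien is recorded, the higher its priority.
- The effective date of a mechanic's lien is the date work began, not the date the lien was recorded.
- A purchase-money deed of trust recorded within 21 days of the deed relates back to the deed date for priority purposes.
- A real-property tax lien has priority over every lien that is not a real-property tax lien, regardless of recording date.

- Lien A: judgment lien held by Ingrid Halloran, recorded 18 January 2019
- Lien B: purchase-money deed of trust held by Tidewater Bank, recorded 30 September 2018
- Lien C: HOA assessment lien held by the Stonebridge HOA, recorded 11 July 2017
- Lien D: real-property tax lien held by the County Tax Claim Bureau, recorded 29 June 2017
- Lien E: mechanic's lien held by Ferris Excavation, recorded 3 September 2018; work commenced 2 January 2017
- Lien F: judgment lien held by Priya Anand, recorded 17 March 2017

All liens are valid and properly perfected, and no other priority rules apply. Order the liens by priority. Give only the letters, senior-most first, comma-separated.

D, E, F, C, B, A

Effective dates: B was recorded within the 21-day window, so its effective date is the deed date 25 September 2018; E's effective date is 2 January 2017, when work began.
D is a real-property tax lien and takes priority over every other lien.
Ordering the rest by effective date: E (2 January 2017), F (17 March 2017), C (11 July 2017), B (25 September 2018), A (18 January 2019).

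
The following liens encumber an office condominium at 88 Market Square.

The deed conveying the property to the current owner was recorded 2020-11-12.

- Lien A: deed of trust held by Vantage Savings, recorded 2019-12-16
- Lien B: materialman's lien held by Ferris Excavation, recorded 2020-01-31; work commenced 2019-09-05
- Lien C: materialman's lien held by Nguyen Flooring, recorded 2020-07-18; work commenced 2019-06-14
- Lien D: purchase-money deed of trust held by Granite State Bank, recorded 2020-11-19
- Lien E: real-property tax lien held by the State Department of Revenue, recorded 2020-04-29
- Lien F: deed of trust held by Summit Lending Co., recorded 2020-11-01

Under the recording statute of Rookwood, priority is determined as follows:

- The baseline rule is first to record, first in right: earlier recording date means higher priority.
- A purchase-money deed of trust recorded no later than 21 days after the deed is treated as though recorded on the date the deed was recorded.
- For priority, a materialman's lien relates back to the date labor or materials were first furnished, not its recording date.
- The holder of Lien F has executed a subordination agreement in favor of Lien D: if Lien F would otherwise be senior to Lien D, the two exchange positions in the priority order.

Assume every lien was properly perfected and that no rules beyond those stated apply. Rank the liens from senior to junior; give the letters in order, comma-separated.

C, B, A, E, D, F

Adjusting effective dates: B relates back to 2019-09-05 (work commenced); C is treated as recorded 2019-06-14, the work-commencement date; D was recorded within the 21-day window, so its effective date is the deed date 2020-11-12.
Sorted by effective date: C (2019-06-14), B (2019-09-05), A (2019-12-16), E (2020-04-29), F (2020-11-01), D (2020-11-12).
Because F would otherwise rank above D, the subordination swaps them.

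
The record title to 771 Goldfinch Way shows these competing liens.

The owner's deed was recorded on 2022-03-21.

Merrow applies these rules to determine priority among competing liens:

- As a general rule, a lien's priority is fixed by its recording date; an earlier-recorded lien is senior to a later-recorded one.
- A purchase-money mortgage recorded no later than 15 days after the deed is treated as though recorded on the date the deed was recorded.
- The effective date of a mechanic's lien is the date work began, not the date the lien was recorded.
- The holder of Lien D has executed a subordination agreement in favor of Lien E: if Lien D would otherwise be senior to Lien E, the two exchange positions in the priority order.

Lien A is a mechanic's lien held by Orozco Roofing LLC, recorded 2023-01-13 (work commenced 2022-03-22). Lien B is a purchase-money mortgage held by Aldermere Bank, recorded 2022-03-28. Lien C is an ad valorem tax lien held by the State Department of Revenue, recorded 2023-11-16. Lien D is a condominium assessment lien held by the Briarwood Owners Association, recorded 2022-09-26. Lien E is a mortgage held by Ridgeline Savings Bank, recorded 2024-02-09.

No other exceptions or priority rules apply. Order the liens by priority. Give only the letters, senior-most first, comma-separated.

First, effective dates: A is treated as recorded 2022-03-22, the work-commencement date; B relates back to the deed date 2022-03-21.
By effective date: B (2022-03-21), A (2022-03-22), D (2022-09-26), C (2023-11-16), E (2024-02-09).
The subordination applies — D was senior to E — so D and E swap.

B, A, E, C, D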